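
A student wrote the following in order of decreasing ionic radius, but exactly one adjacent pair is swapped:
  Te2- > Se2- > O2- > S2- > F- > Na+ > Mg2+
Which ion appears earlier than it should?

Check each adjacent pair. O2- and S2- are reversed: same group and charge — period 2 sits above period 3, so O2- is smaller. No other neighbouring pair contradicts the periodic trends, so O2- is the ion listed too early.

O2-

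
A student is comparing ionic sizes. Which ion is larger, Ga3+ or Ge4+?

Ga3+

Isoelectronic series (28 e⁻ each). Size is set by nuclear charge: more protons means a smaller ion. Ge4+ (Z=32), Ga3+ (Z=31).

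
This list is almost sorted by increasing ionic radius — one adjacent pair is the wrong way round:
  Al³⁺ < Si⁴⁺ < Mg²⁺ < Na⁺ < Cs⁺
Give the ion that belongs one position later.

The pair Al³⁺, Si⁴⁺ is the wrong way round — they are isoelectronic (10 e⁻) and Si has more protons than Al (14 vs 13), making Si⁴⁺ smaller. All other adjacent pairs agree with periodic trends, so Al³⁺ is the misplaced ion.

Al³⁺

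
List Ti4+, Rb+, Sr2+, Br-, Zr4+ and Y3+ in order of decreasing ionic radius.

First list Z and electron count for each: Ti4+ (Z=22, 18 e⁻), Zr4+ (Z=40, 36 e⁻), Y3+ (Z=39, 36 e⁻), Sr2+ (Z=38, 36 e⁻), Rb+ (Z=37, 36 e⁻), Br- (Z=35, 36 e⁻). Ti4+ < Zr4+ (same group, period 4 vs 5); Zr4+ < Y3+ (isoelectronic, higher Z=40 is smaller); Y3+ < Sr2+ (both 36 e⁻, Z=39>38); Sr2+ < Rb+ (isoelectronic, higher Z=38 is smaller); Rb+ < Br- (both 36 e⁻, Z=37>35).

Br- > Rb+ > Sr2+ > Y3+ > Zr4+ > Ti4+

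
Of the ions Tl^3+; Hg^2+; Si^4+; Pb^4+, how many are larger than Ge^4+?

3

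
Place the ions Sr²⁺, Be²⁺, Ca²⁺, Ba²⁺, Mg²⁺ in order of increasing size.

All are in the same group with charge +2. Radius grows down the group as n (the outermost shell) increases.

Be²⁺ < Mg²⁺ < Ca²⁺ < Sr²⁺ < Ba²⁺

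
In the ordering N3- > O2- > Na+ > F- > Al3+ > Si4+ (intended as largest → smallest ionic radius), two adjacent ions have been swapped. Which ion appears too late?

F-

Check each adjacent pair. Na+ and F- are reversed: they are isoelectronic (10 e⁻) and Na has more protons than F (11 vs 9), making Na+ smaller. No other neighbouring pair contradicts the periodic trends, so F- is the ion listed too late.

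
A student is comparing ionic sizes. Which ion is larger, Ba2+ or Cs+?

Cs+

Isoelectronic series (54 e⁻ each). Size is set by nuclear charge: more protons means a smaller ion. Ba2+ (Z=56), Cs+ (Z=55).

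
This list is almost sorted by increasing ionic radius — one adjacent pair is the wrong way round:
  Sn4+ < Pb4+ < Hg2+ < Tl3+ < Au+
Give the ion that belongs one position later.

Hg2+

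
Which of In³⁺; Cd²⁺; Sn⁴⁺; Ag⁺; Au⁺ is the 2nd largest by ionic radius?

Ag⁺

First list Z and electron count for each: Sn⁴⁺: 46 e⁻, Z=50, In³⁺: 46 e⁻, Z=49, Cd²⁺: 46 e⁻, Z=48, Ag⁺: 46 e⁻, Z=47, Au⁺: 78 e⁻, Z=79. Sn⁴⁺ < In³⁺ (isoelectronic, higher Z=50 is smaller); In³⁺ < Cd²⁺ (both 46 e⁻, Z=49>48); Cd²⁺ < Ag⁺ (isoelectronic, higher Z=48 is smaller); Ag⁺ < Au⁺ (same group, 1 shell fewer).
Ordering: Sn⁴⁺ < In³⁺ < Cd²⁺ < Ag⁺ < Au⁺. The 2nd largest is Ag⁺.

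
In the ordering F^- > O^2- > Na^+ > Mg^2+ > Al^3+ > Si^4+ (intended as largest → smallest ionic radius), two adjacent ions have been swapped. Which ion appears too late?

Scanning neighbour by neighbour, only F^-/O^2- violates a trend: F^- and O^2- share 10 electrons; the higher nuclear charge on F (Z=9) contracts it more, so F^- < O^2-. That makes O^2- the one sitting a position late relative to where it belongs.

O^2-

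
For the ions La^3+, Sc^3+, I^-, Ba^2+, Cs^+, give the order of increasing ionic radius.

Tabulating Z and e⁻: Sc^3+ has 18 e⁻ (Z=21), La^3+ has 54 e⁻ (Z=57), Ba^2+ has 54 e⁻ (Z=56), Cs^+ has 54 e⁻ (Z=55), I^- has 54 e⁻ (Z=53). Sc^3+ < La^3+ (same group, 2 shells fewer); La^3+ < Ba^2+ (both 54 e⁻, Z=57>56); Ba^2+ < Cs^+ (both 54 e⁻, Z=56>55); Cs^+ < I^- (both 54 e⁻, Z=55>53).

Sc^3+ < La^3+ < Ba^2+ < Cs^+ < I^-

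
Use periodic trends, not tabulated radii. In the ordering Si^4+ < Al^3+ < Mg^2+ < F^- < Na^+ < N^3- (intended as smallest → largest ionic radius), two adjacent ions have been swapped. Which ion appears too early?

Scanning neighbour by neighbour, only F^-/Na^+ violates a trend: they are isoelectronic (10 e⁻) and Na has more protons than F (11 vs 9), making Na^+ smaller. That makes F^- the one sitting a position early relative to where it belongs.

F^-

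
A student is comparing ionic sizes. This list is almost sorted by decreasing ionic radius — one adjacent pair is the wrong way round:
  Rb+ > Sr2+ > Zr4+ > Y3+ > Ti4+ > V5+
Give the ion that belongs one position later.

Compare adjacent ions: both have 36 electrons but Z(Zr)=40 > Z(Y)=39, so Zr4+ should be the smaller of the two — yet in this decreasing list Zr4+ sits before Y3+. Nothing else is reversed, so Zr4+ should move one place to the right.

Zr4+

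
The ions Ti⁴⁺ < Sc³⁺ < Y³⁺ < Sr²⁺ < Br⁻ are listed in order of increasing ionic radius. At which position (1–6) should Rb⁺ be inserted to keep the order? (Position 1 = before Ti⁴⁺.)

5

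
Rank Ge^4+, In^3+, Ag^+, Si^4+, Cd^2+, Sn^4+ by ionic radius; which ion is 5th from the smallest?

Cd^2+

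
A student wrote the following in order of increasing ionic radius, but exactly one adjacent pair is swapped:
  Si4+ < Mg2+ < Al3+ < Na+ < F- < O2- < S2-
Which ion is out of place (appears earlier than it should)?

Compare adjacent ions: both have 10 electrons but Z(Al)=13 > Z(Mg)=12, so Al3+ should be the smaller of the two — yet in this increasing list Mg2+ sits before Al3+. Nothing else is reversed, so Mg2+ should move one place to the right.

Mg2+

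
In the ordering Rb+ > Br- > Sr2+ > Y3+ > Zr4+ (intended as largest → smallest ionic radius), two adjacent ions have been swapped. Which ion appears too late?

Br-

Compare adjacent ions: both have 36 electrons but Z(Rb)=37 > Z(Br)=35, so Rb+ should be the smaller of the two — yet in this decreasing list Rb+ sits before Br-. Nothing else is reversed, so Br- should move one place to the left.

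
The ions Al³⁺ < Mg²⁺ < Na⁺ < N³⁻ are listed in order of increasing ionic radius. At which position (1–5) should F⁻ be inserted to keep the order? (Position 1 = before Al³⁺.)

4

All of these have 10 electrons (isoelectronic). With the same electron cloud, the ion with the most protons pulls it in tightest. Nuclear charges: Al³⁺ (Z=13), Mg²⁺ (Z=12), Na⁺ (Z=11), F⁻ (Z=9), N³⁻ (Z=7). Highest Z is smallest.
Putting F⁻ in gives Al³⁺ < Mg²⁺ < Na⁺ < F⁻ < N³⁻; it lands at slot 4.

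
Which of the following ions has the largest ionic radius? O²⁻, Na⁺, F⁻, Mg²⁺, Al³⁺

Isoelectronic series (10 e⁻ each). Size is set by nuclear charge: more protons means a smaller ion. Al³⁺ (Z=13), Mg²⁺ (Z=12), Na⁺ (Z=11), F⁻ (Z=9), O²⁻ (Z=8).

O²⁻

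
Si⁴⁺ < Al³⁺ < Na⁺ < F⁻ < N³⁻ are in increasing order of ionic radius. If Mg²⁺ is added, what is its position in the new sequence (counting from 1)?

3

Each ion has 10 electrons. The ranking follows nuclear charge in reverse — greater Z gives a smaller radius. Si⁴⁺ (Z=14), Al³⁺ (Z=13), Mg²⁺ (Z=12), Na⁺ (Z=11), F⁻ (Z=9), N³⁻ (Z=7).
Putting Mg²⁺ in gives Si⁴⁺ < Al³⁺ < Mg²⁺ < Na⁺ < F⁻ < N³⁻; it lands at slot 3.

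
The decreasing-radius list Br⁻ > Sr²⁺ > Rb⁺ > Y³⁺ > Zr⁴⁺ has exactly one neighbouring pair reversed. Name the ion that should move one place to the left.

Check each adjacent pair. Sr²⁺ and Rb⁺ are reversed: they are isoelectronic (36 e⁻) and Sr has more protons than Rb (38 vs 37), making Sr²⁺ smaller. No other neighbouring pair contradicts the periodic trends, so Rb⁺ is the ion listed too late.

Rb⁺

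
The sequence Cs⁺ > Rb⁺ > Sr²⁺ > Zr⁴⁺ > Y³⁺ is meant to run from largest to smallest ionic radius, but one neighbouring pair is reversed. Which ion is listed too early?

Scanning neighbour by neighbour, only Zr⁴⁺/Y³⁺ violates a trend: Zr⁴⁺ and Y³⁺ share 36 electrons; the higher nuclear charge on Zr (Z=40) contracts it more, so Zr⁴⁺ < Y³⁺. That makes Zr⁴⁺ the one sitting a position early relative to where it belongs.

Zr⁴⁺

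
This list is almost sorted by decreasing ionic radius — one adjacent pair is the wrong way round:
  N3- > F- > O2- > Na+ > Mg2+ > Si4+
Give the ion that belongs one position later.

Check each adjacent pair. F- and O2- are reversed: they are isoelectronic (10 e⁻) and F has more protons than O (9 vs 8), making F- smaller. No other neighbouring pair contradicts the periodic trends, so F- is the ion listed too early.

F-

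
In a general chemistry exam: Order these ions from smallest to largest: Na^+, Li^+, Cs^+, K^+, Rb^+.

Li^+ < Na^+ < K^+ < Rb^+ < Cs^+

Same group, same charge. Going down the group adds an extra shell of electrons, so the ion gets larger: Li^+ is highest in the group and smallest.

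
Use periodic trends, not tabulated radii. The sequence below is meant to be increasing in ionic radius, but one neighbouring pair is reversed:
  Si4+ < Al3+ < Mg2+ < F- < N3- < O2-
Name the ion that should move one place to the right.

N3-

Check each adjacent pair. N3- and O2- are reversed: both have 10 electrons but Z(O)=8 > Z(N)=7, so O2- should be the smaller of the two. No other neighbouring pair contradicts the periodic trends, so N3- is the ion listed too early.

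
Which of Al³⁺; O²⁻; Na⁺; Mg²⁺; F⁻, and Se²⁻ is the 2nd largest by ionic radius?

O²⁻

First list Z and electron count for each: Al³⁺: 10 e⁻, Z=13, Mg²⁺: 10 e⁻, Z=12, Na⁺: 10 e⁻, Z=11, F⁻: 10 e⁻, Z=9, O²⁻: 10 e⁻, Z=8, Se²⁻: 36 e⁻, Z=34. Al³⁺ < Mg²⁺ (both 10 e⁻, Z=13>12); Mg²⁺ < Na⁺ (isoelectronic, higher Z=12 is smaller); Na⁺ < F⁻ (isoelectronic, higher Z=11 is smaller); F⁻ < O²⁻ (isoelectronic, higher Z=9 is smaller); O²⁻ < Se²⁻ (same group, period 2 vs 4).
Full ascending order: Al³⁺ < Mg²⁺ < Na⁺ < F⁻ < O²⁻ < Se²⁻. Counting from the largest, position 2 is O²⁻.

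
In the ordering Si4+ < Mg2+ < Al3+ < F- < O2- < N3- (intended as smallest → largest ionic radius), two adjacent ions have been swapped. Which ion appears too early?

Compare adjacent ions: they are isoelectronic (10 e⁻) and Al has more protons than Mg (13 vs 12), making Al3+ smaller — yet in this increasing list Mg2+ sits before Al3+. Nothing else is reversed, so Mg2+ should move one place to the right.

Mg2+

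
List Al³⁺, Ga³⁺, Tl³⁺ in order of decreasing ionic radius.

Tl³⁺ > Ga³⁺ > Al³⁺

All are in the same group with charge +3. Radius grows down the group as n (the outermost shell) increases.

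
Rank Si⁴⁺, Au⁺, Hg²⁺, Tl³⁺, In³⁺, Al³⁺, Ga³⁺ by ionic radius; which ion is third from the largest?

Tl³⁺

First list Z and electron count for each: Si⁴⁺: 10 e⁻, Z=14, Al³⁺: 10 e⁻, Z=13, Ga³⁺: 28 e⁻, Z=31, In³⁺: 46 e⁻, Z=49, Tl³⁺: 78 e⁻, Z=81, Hg²⁺: 78 e⁻, Z=80, Au⁺: 78 e⁻, Z=79. Si⁴⁺ < Al³⁺ (isoelectronic, higher Z=14 is smaller); Al³⁺ < Ga³⁺ (same group, period 3 vs 4); Ga³⁺ < In³⁺ (same group, 1 shell fewer); In³⁺ < Tl³⁺ (same group, period 5 vs 6); Tl³⁺ < Hg²⁺ (isoelectronic, higher Z=81 is smaller); Hg²⁺ < Au⁺ (isoelectronic, higher Z=80 is smaller).
Full ascending order: Si⁴⁺ < Al³⁺ < Ga³⁺ < In³⁺ < Tl³⁺ < Hg²⁺ < Au⁺. Counting from the largest, position 3 is Tl³⁺.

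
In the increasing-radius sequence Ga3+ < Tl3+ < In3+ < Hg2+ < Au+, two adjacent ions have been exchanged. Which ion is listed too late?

In3+

Check each adjacent pair. Tl3+ and In3+ are reversed: same group and charge — period 5 sits above period 6, so In3+ is smaller. No other neighbouring pair contradicts the periodic trends, so In3+ is the ion listed too late.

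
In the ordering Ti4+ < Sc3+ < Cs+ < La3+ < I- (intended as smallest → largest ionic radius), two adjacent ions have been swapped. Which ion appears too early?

Cs+

Compare adjacent ions: they are isoelectronic (54 e⁻) and La has more protons than Cs (57 vs 55), making La3+ smaller — yet in this increasing list Cs+ sits before La3+. Nothing else is reversed, so Cs+ should move one place to the right.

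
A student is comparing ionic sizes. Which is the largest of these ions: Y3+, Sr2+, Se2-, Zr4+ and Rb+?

Se2-

All of these have 36 electrons (isoelectronic). With the same electron cloud, the ion with the most protons pulls it in tightest. Nuclear charges: Zr4+ (Z=40), Y3+ (Z=39), Sr2+ (Z=38), Rb+ (Z=37), Se2- (Z=34). Highest Z is smallest.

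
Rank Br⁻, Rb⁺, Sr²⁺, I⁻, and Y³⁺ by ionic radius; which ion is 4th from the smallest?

Br⁻

Electron counts and nuclear charges: Y³⁺: 36 e⁻, Z=39, Sr²⁺: 36 e⁻, Z=38, Rb⁺: 36 e⁻, Z=37, Br⁻: 36 e⁻, Z=35, I⁻: 54 e⁻, Z=53. Y³⁺ < Sr²⁺ (isoelectronic, higher Z=39 is smaller); Sr²⁺ < Rb⁺ (isoelectronic, higher Z=38 is smaller); Rb⁺ < Br⁻ (both 36 e⁻, Z=37>35); Br⁻ < I⁻ (same group, 1 shell fewer).
So the order is Y³⁺ < Sr²⁺ < Rb⁺ < Br⁻ < I⁻; the 4th-smallest ion is Br⁻.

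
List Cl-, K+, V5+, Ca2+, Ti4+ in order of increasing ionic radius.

Each ion has 18 electrons. The ranking follows nuclear charge in reverse — greater Z gives a smaller radius. V5+ (Z=23), Ti4+ (Z=22), Ca2+ (Z=20), K+ (Z=19), Cl- (Z=17).

V5+ < Ti4+ < Ca2+ < K+ < Cl-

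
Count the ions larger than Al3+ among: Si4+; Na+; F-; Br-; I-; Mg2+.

Work out protons and electrons: Si4+: 10 e⁻, Z=14, Al3+: 10 e⁻, Z=13, Mg2+: 10 e⁻, Z=12, Na+: 10 e⁻, Z=11, F-: 10 e⁻, Z=9, Br-: 36 e⁻, Z=35, I-: 54 e⁻, Z=53. Si4+ < Al3+ (both 10 e⁻, Z=14>13); Al3+ < Mg2+ (both 10 e⁻, Z=13>12); Mg2+ < Na+ (both 10 e⁻, Z=12>11); Na+ < F- (isoelectronic, higher Z=11 is smaller); F- < Br- (same group, 2 shells fewer); Br- < I- (same group, period 4 vs 5).
Overall: Si4+ < Al3+ < Mg2+ < Na+ < F- < Br- < I-. Al3+ has 1 below it and 5 above. So 5 are larger.

5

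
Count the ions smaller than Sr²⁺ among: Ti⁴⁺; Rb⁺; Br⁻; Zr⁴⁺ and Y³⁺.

3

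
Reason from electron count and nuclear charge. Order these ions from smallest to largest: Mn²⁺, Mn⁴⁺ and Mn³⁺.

Mn⁴⁺ < Mn³⁺ < Mn²⁺

These are all Mn ions. Removing more electrons (higher positive charge) pulls the remaining electrons in closer, so Mn⁴⁺ is smallest and Mn²⁺ is largest.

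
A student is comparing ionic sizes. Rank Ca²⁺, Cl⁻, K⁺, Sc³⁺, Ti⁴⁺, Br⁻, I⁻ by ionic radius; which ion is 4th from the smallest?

K⁺

Tabulating Z and e⁻: Ti⁴⁺ has 18 e⁻ (Z=22), Sc³⁺ has 18 e⁻ (Z=21), Ca²⁺ has 18 e⁻ (Z=20), K⁺ has 18 e⁻ (Z=19), Cl⁻ has 18 e⁻ (Z=17), Br⁻ has 36 e⁻ (Z=35), I⁻ has 54 e⁻ (Z=53). Ti⁴⁺ < Sc³⁺ (isoelectronic, higher Z=22 is smaller); Sc³⁺ < Ca²⁺ (isoelectronic, higher Z=21 is smaller); Ca²⁺ < K⁺ (both 18 e⁻, Z=20>19); K⁺ < Cl⁻ (both 18 e⁻, Z=19>17); Cl⁻ < Br⁻ (same group, period 3 vs 4); Br⁻ < I⁻ (same group, period 4 vs 5).
Full ascending order: Ti⁴⁺ < Sc³⁺ < Ca²⁺ < K⁺ < Cl⁻ < Br⁻ < I⁻. Counting from the smallest, position 4 is K⁺.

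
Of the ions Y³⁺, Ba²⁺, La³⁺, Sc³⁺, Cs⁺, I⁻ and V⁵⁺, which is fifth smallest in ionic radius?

First list Z and electron count for each: V⁵⁺ has 18 e⁻ (Z=23), Sc³⁺ has 18 e⁻ (Z=21), Y³⁺ has 36 e⁻ (Z=39), La³⁺ has 54 e⁻ (Z=57), Ba²⁺ has 54 e⁻ (Z=56), Cs⁺ has 54 e⁻ (Z=55), I⁻ has 54 e⁻ (Z=53). V⁵⁺ < Sc³⁺ (both 18 e⁻, Z=23>21); Sc³⁺ < Y³⁺ (same group, 1 shell fewer); Y³⁺ < La³⁺ (same group, period 5 vs 6); La³⁺ < Ba²⁺ (isoelectronic, higher Z=57 is smaller); Ba²⁺ < Cs⁺ (isoelectronic, higher Z=56 is smaller); Cs⁺ < I⁻ (isoelectronic, higher Z=55 is smaller).
That gives V⁵⁺ < Sc³⁺ < Y³⁺ < La³⁺ < Ba²⁺ < Cs⁺ < I⁻. From the smallest end, number 5 is Ba²⁺.

Ba²⁺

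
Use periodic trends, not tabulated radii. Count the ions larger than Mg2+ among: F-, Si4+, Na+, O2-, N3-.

Isoelectronic series (10 e⁻ each). Size is set by nuclear charge: more protons means a smaller ion. Si4+ (Z=14), Mg2+ (Z=12), Na+ (Z=11), F- (Z=9), O2- (Z=8), N3- (Z=7).
Overall: Si4+ < Mg2+ < Na+ < F- < O2- < N3-. Mg2+ has 1 below it and 4 above. Count: 4.

4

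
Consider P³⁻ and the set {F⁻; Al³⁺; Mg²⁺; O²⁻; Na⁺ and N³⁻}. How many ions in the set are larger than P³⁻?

Work out protons and electrons: Al³⁺ (Z=13, 10 e⁻), Mg²⁺ (Z=12, 10 e⁻), Na⁺ (Z=11, 10 e⁻), F⁻ (Z=9, 10 e⁻), O²⁻ (Z=8, 10 e⁻), N³⁻ (Z=7, 10 e⁻), P³⁻ (Z=15, 18 e⁻). Al³⁺ < Mg²⁺ (isoelectronic, higher Z=13 is smaller); Mg²⁺ < Na⁺ (isoelectronic, higher Z=12 is smaller); Na⁺ < F⁻ (isoelectronic, higher Z=11 is smaller); F⁻ < O²⁻ (isoelectronic, higher Z=9 is smaller); O²⁻ < N³⁻ (both 10 e⁻, Z=8>7); N³⁻ < P³⁻ (same group, period 2 vs 3).
Ordering all of them (including P³⁻) by radius gives Al³⁺ < Mg²⁺ < Na⁺ < F⁻ < O²⁻ < N³⁻ < P³⁻. So 0 are larger.

0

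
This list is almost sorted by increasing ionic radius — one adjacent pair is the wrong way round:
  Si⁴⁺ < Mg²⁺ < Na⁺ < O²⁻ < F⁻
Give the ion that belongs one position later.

O²⁻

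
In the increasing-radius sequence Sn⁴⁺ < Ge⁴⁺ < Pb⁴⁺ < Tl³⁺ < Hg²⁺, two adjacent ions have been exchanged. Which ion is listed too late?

The pair Sn⁴⁺, Ge⁴⁺ is the wrong way round — both in group 14 with the same charge; Ge⁴⁺ (period 4) has the smaller radius. All other adjacent pairs agree with periodic trends, so Ge⁴⁺ is the misplaced ion.

Ge⁴⁺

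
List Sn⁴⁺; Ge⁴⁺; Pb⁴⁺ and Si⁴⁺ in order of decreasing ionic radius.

All are in the same group with charge +4. Radius grows down the group as n (the outermost shell) increases.

Pb⁴⁺ > Sn⁴⁺ > Ge⁴⁺ > Si⁴⁺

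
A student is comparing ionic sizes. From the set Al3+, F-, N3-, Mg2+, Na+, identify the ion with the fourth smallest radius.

F-

These species are isoelectronic with 10 electrons. The only difference is the number of protons: Al3+ (Z=13), Mg2+ (Z=12), Na+ (Z=11), F- (Z=9), N3- (Z=7). The strongest nuclear pull (Al3+) gives the smallest ion.
That gives Al3+ < Mg2+ < Na+ < F- < N3-. From the smallest end, number 4 is F-.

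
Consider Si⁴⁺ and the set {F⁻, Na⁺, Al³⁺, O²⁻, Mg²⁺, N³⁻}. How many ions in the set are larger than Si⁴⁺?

Isoelectronic series (10 e⁻ each). Size is set by nuclear charge: more protons means a smaller ion. Si⁴⁺ (Z=14), Al³⁺ (Z=13), Mg²⁺ (Z=12), Na⁺ (Z=11), F⁻ (Z=9), O²⁻ (Z=8), N³⁻ (Z=7).
Relative to Si⁴⁺, the ions that are larger are Al³⁺, Mg²⁺, Na⁺, F⁻, O²⁻, N³⁻. Count: 6.

6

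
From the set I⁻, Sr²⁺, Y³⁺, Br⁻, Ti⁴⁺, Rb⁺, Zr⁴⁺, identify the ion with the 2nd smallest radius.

Zr⁴⁺

Electron counts and nuclear charges: Ti⁴⁺ (Z=22, 18 e⁻), Zr⁴⁺ (Z=40, 36 e⁻), Y³⁺ (Z=39, 36 e⁻), Sr²⁺ (Z=38, 36 e⁻), Rb⁺ (Z=37, 36 e⁻), Br⁻ (Z=35, 36 e⁻), I⁻ (Z=53, 54 e⁻). Ti⁴⁺ < Zr⁴⁺ (same group, period 4 vs 5); Zr⁴⁺ < Y³⁺ (both 36 e⁻, Z=40>39); Y³⁺ < Sr²⁺ (isoelectronic, higher Z=39 is smaller); Sr²⁺ < Rb⁺ (isoelectronic, higher Z=38 is smaller); Rb⁺ < Br⁻ (both 36 e⁻, Z=37>35); Br⁻ < I⁻ (same group, 1 shell fewer).
So the order is Ti⁴⁺ < Zr⁴⁺ < Y³⁺ < Sr²⁺ < Rb⁺ < Br⁻ < I⁻; the 2nd-smallest ion is Zr⁴⁺.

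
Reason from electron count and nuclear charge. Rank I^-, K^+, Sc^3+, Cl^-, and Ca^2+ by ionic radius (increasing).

Sc^3+ < Ca^2+ < K^+ < Cl^- < I^-

Work out protons and electrons: Sc^3+ (Z=21, 18 e⁻), Ca^2+ (Z=20, 18 e⁻), K^+ (Z=19, 18 e⁻), Cl^- (Z=17, 18 e⁻), I^- (Z=53, 54 e⁻). Sc^3+ < Ca^2+ (isoelectronic, higher Z=21 is smaller); Ca^2+ < K^+ (both 18 e⁻, Z=20>19); K^+ < Cl^- (isoelectronic, higher Z=19 is smaller); Cl^- < I^- (same group, period 3 vs 5).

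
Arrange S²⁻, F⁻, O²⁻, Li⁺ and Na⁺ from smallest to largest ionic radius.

Li⁺ < Na⁺ < F⁻ < O²⁻ < S²⁻

Tabulating Z and e⁻: Li⁺ has 2 e⁻ (Z=3), Na⁺ has 10 e⁻ (Z=11), F⁻ has 10 e⁻ (Z=9), O²⁻ has 10 e⁻ (Z=8), S²⁻ has 18 e⁻ (Z=16). Li⁺ < Na⁺ (same group, period 2 vs 3); Na⁺ < F⁻ (both 10 e⁻, Z=11>9); F⁻ < O²⁻ (isoelectronic, higher Z=9 is smaller); O²⁻ < S²⁻ (same group, 1 shell fewer).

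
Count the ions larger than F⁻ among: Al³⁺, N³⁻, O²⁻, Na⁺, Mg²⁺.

2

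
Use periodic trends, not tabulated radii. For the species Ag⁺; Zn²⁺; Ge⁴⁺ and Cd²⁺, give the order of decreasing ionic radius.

Work out protons and electrons: Ge⁴⁺: 28 e⁻, Z=32, Zn²⁺: 28 e⁻, Z=30, Cd²⁺: 46 e⁻, Z=48, Ag⁺: 46 e⁻, Z=47. Ge⁴⁺ < Zn²⁺ (both 28 e⁻, Z=32>30); Zn²⁺ < Cd²⁺ (same group, 1 shell fewer); Cd²⁺ < Ag⁺ (both 46 e⁻, Z=48>47).

Ag⁺ > Cd²⁺ > Zn²⁺ > Ge⁴⁺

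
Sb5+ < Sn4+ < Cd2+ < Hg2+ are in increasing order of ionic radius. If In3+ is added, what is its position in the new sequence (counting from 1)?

3

Sb5+ (Z=51, 46 e⁻), Sn4+ (Z=50, 46 e⁻), In3+ (Z=49, 46 e⁻), Cd2+ (Z=48, 46 e⁻), Hg2+ (Z=80, 78 e⁻). Sb5+ < Sn4+ (both 46 e⁻, Z=51>50); Sn4+ < In3+ (both 46 e⁻, Z=50>49); In3+ < Cd2+ (both 46 e⁻, Z=49>48); Cd2+ < Hg2+ (same group, period 5 vs 6).
The complete sequence is Sb5+ < Sn4+ < In3+ < Cd2+ < Hg2+. In3+ sits at position 3.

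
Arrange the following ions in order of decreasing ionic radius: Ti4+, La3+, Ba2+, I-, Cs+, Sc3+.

I- > Cs+ > Ba2+ > La3+ > Sc3+ > Ti4+

Work out protons and electrons: Ti4+: 18 e⁻, Z=22, Sc3+: 18 e⁻, Z=21, La3+: 54 e⁻, Z=57, Ba2+: 54 e⁻, Z=56, Cs+: 54 e⁻, Z=55, I-: 54 e⁻, Z=53. Ti4+ < Sc3+ (isoelectronic, higher Z=22 is smaller); Sc3+ < La3+ (same group, 2 shells fewer); La3+ < Ba2+ (isoelectronic, higher Z=57 is smaller); Ba2+ < Cs+ (both 54 e⁻, Z=56>55); Cs+ < I- (isoelectronic, higher Z=55 is smaller).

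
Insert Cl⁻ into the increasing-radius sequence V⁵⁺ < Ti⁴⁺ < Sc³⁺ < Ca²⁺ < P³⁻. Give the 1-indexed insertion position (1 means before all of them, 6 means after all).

5

These species are isoelectronic with 18 electrons. The only difference is the number of protons: V⁵⁺ (Z=23), Ti⁴⁺ (Z=22), Sc³⁺ (Z=21), Ca²⁺ (Z=20), Cl⁻ (Z=17), P³⁻ (Z=15). The strongest nuclear pull (V⁵⁺) gives the smallest ion.
Merged order: V⁵⁺ < Ti⁴⁺ < Sc³⁺ < Ca²⁺ < Cl⁻ < P³⁻ — Cl⁻ is number 5.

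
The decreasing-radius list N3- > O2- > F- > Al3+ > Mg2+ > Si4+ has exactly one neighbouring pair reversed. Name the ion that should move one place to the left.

Mg2+

Check each adjacent pair. Al3+ and Mg2+ are reversed: they are isoelectronic (10 e⁻) and Al has more protons than Mg (13 vs 12), making Al3+ smaller. No other neighbouring pair contradicts the periodic trends, so Mg2+ is the ion listed too late.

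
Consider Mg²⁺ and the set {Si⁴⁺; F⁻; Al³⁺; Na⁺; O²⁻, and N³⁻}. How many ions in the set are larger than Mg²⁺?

All of these have 10 electrons (isoelectronic). With the same electron cloud, the ion with the most protons pulls it in tightest. Nuclear charges: Si⁴⁺ (Z=14), Al³⁺ (Z=13), Mg²⁺ (Z=12), Na⁺ (Z=11), F⁻ (Z=9), O²⁻ (Z=8), N³⁻ (Z=7). Highest Z is smallest.
Placing each against Mg²⁺: smaller — Si⁴⁺, Al³⁺; larger — Na⁺, F⁻, O²⁻, N³⁻. That's 4.

4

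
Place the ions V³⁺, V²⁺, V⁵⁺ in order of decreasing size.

Same element, different charge: the more highly charged cation has fewer electrons and a greater effective nuclear charge per electron, making V⁵⁺ the smallest.

V²⁺ > V³⁺ > V⁵⁺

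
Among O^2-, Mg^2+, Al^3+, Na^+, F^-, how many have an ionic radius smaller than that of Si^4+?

0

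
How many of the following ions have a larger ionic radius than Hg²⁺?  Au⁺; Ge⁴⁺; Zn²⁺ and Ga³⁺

1

Tabulating Z and e⁻: Ge⁴⁺ has 28 e⁻ (Z=32), Ga³⁺ has 28 e⁻ (Z=31), Zn²⁺ has 28 e⁻ (Z=30), Hg²⁺ has 78 e⁻ (Z=80), Au⁺ has 78 e⁻ (Z=79). Ge⁴⁺ < Ga³⁺ (both 28 e⁻, Z=32>31); Ga³⁺ < Zn²⁺ (isoelectronic, higher Z=31 is smaller); Zn²⁺ < Hg²⁺ (same group, 2 shells fewer); Hg²⁺ < Au⁺ (isoelectronic, higher Z=80 is smaller).
Placing each against Hg²⁺: smaller — Ge⁴⁺, Ga³⁺, Zn²⁺; larger — Au⁺. So 1 is larger.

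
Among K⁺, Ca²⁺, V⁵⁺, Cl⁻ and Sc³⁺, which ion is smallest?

These species are isoelectronic with 18 electrons. The only difference is the number of protons: V⁵⁺ (Z=23), Sc³⁺ (Z=21), Ca²⁺ (Z=20), K⁺ (Z=19), Cl⁻ (Z=17). The strongest nuclear pull (V⁵⁺) gives the smallest ion.

V⁵⁺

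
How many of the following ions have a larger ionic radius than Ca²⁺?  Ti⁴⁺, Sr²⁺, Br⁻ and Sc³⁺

2

Tabulating Z and e⁻: Ti⁴⁺: 18 e⁻, Z=22, Sc³⁺: 18 e⁻, Z=21, Ca²⁺: 18 e⁻, Z=20, Sr²⁺: 36 e⁻, Z=38, Br⁻: 36 e⁻, Z=35. Ti⁴⁺ < Sc³⁺ (isoelectronic, higher Z=22 is smaller); Sc³⁺ < Ca²⁺ (both 18 e⁻, Z=21>20); Ca²⁺ < Sr²⁺ (same group, 1 shell fewer); Sr²⁺ < Br⁻ (isoelectronic, higher Z=38 is smaller).
Placing each against Ca²⁺: smaller — Ti⁴⁺, Sc³⁺; larger — Sr²⁺, Br⁻. Count: 2.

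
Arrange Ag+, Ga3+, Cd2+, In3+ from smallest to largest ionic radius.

First list Z and electron count for each: Ga3+ has 28 e⁻ (Z=31), In3+ has 46 e⁻ (Z=49), Cd2+ has 46 e⁻ (Z=48), Ag+ has 46 e⁻ (Z=47). Ga3+ < In3+ (same group, period 4 vs 5); In3+ < Cd2+ (isoelectronic, higher Z=49 is smaller); Cd2+ < Ag+ (both 46 e⁻, Z=48>47).

Ga3+ < In3+ < Cd2+ < Ag+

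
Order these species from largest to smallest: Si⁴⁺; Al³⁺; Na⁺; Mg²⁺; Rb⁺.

Work out protons and electrons: Si⁴⁺: 10 e⁻, Z=14, Al³⁺: 10 e⁻, Z=13, Mg²⁺: 10 e⁻, Z=12, Na⁺: 10 e⁻, Z=11, Rb⁺: 36 e⁻, Z=37. Si⁴⁺ < Al³⁺ (isoelectronic, higher Z=14 is smaller); Al³⁺ < Mg²⁺ (isoelectronic, higher Z=13 is smaller); Mg²⁺ < Na⁺ (isoelectronic, higher Z=12 is smaller); Na⁺ < Rb⁺ (same group, period 3 vs 5).

Rb⁺ > Na⁺ > Mg²⁺ > Al³⁺ > Si⁴⁺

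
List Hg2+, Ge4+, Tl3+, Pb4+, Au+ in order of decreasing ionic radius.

Work out protons and electrons: Ge4+: 28 e⁻, Z=32, Pb4+: 78 e⁻, Z=82, Tl3+: 78 e⁻, Z=81, Hg2+: 78 e⁻, Z=80, Au+: 78 e⁻, Z=79. Ge4+ < Pb4+ (same group, period 4 vs 6); Pb4+ < Tl3+ (both 78 e⁻, Z=82>81); Tl3+ < Hg2+ (isoelectronic, higher Z=81 is smaller); Hg2+ < Au+ (isoelectronic, higher Z=80 is smaller).

Au+ > Hg2+ > Tl3+ > Pb4+ > Ge4+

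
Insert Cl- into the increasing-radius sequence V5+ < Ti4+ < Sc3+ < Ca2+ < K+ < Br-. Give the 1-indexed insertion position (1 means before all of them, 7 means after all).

Work out protons and electrons: V5+ has 18 e⁻ (Z=23), Ti4+ has 18 e⁻ (Z=22), Sc3+ has 18 e⁻ (Z=21), Ca2+ has 18 e⁻ (Z=20), K+ has 18 e⁻ (Z=19), Cl- has 18 e⁻ (Z=17), Br- has 36 e⁻ (Z=35). V5+ < Ti4+ (both 18 e⁻, Z=23>22); Ti4+ < Sc3+ (both 18 e⁻, Z=22>21); Sc3+ < Ca2+ (isoelectronic, higher Z=21 is smaller); Ca2+ < K+ (isoelectronic, higher Z=20 is smaller); K+ < Cl- (both 18 e⁻, Z=19>17); Cl- < Br- (same group, period 3 vs 4).
With Cl- included the full order is V5+ < Ti4+ < Sc3+ < Ca2+ < K+ < Cl- < Br-, so it takes position 6.

6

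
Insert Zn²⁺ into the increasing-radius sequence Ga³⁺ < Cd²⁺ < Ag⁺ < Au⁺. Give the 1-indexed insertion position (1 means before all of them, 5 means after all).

Tabulating Z and e⁻: Ga³⁺: 28 e⁻, Z=31, Zn²⁺: 28 e⁻, Z=30, Cd²⁺: 46 e⁻, Z=48, Ag⁺: 46 e⁻, Z=47, Au⁺: 78 e⁻, Z=79. Ga³⁺ < Zn²⁺ (both 28 e⁻, Z=31>30); Zn²⁺ < Cd²⁺ (same group, 1 shell fewer); Cd²⁺ < Ag⁺ (both 46 e⁻, Z=48>47); Ag⁺ < Au⁺ (same group, 1 shell fewer).
Merged order: Ga³⁺ < Zn²⁺ < Cd²⁺ < Ag⁺ < Au⁺ — Zn²⁺ is number 2.

2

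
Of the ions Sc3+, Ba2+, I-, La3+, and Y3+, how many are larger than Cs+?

1

Electron counts and nuclear charges: Sc3+ has 18 e⁻ (Z=21), Y3+ has 36 e⁻ (Z=39), La3+ has 54 e⁻ (Z=57), Ba2+ has 54 e⁻ (Z=56), Cs+ has 54 e⁻ (Z=55), I- has 54 e⁻ (Z=53). Sc3+ < Y3+ (same group, 1 shell fewer); Y3+ < La3+ (same group, period 5 vs 6); La3+ < Ba2+ (isoelectronic, higher Z=57 is smaller); Ba2+ < Cs+ (both 54 e⁻, Z=56>55); Cs+ < I- (both 54 e⁻, Z=55>53).
Placing each against Cs+: smaller — Sc3+, Y3+, La3+, Ba2+; larger — I-. So 1 is larger.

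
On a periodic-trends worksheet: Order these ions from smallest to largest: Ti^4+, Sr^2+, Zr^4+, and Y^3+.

Ti^4+ < Zr^4+ < Y^3+ < Sr^2+

First list Z and electron count for each: Ti^4+: 18 e⁻, Z=22, Zr^4+: 36 e⁻, Z=40, Y^3+: 36 e⁻, Z=39, Sr^2+: 36 e⁻, Z=38. Ti^4+ < Zr^4+ (same group, 1 shell fewer); Zr^4+ < Y^3+ (both 36 e⁻, Z=40>39); Y^3+ < Sr^2+ (isoelectronic, higher Z=39 is smaller).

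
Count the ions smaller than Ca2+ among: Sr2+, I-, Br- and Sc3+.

Electron counts and nuclear charges: Sc3+ (Z=21, 18 e⁻), Ca2+ (Z=20, 18 e⁻), Sr2+ (Z=38, 36 e⁻), Br- (Z=35, 36 e⁻), I- (Z=53, 54 e⁻). Sc3+ < Ca2+ (isoelectronic, higher Z=21 is smaller); Ca2+ < Sr2+ (same group, 1 shell fewer); Sr2+ < Br- (both 36 e⁻, Z=38>35); Br- < I- (same group, period 4 vs 5).
Relative to Ca2+, the ions that are smaller are Sc3+. So 1 is smaller.

1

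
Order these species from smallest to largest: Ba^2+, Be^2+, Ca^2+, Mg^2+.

All are in the same group with charge +2. Radius grows down the group as n (the outermost shell) increases.

Be^2+ < Mg^2+ < Ca^2+ < Ba^2+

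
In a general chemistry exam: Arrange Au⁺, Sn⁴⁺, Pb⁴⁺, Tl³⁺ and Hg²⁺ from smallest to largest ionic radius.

Sn⁴⁺ < Pb⁴⁺ < Tl³⁺ < Hg²⁺ < Au⁺

Sn⁴⁺: 46 e⁻, Z=50, Pb⁴⁺: 78 e⁻, Z=82, Tl³⁺: 78 e⁻, Z=81, Hg²⁺: 78 e⁻, Z=80, Au⁺: 78 e⁻, Z=79. Sn⁴⁺ < Pb⁴⁺ (same group, 1 shell fewer); Pb⁴⁺ < Tl³⁺ (isoelectronic, higher Z=82 is smaller); Tl³⁺ < Hg²⁺ (isoelectronic, higher Z=81 is smaller); Hg²⁺ < Au⁺ (both 78 e⁻, Z=80>79).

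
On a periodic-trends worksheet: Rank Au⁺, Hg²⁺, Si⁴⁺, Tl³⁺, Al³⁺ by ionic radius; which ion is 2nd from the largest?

Hg²⁺

Electron counts and nuclear charges: Si⁴⁺ (Z=14, 10 e⁻), Al³⁺ (Z=13, 10 e⁻), Tl³⁺ (Z=81, 78 e⁻), Hg²⁺ (Z=80, 78 e⁻), Au⁺ (Z=79, 78 e⁻). Si⁴⁺ < Al³⁺ (both 10 e⁻, Z=14>13); Al³⁺ < Tl³⁺ (same group, period 3 vs 6); Tl³⁺ < Hg²⁺ (both 78 e⁻, Z=81>80); Hg²⁺ < Au⁺ (isoelectronic, higher Z=80 is smaller).
That gives Si⁴⁺ < Al³⁺ < Tl³⁺ < Hg²⁺ < Au⁺. From the largest end, number 2 is Hg²⁺.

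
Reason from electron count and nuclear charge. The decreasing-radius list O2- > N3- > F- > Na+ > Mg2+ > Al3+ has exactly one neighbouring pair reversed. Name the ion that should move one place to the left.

Scanning neighbour by neighbour, only O2-/N3- violates a trend: O2- and N3- share 10 electrons; the higher nuclear charge on O (Z=8) contracts it more, so O2- < N3-. That makes N3- the one sitting a position late relative to where it belongs.

N3-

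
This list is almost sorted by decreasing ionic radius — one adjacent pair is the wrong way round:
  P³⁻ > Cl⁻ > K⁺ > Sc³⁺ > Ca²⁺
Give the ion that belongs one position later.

Compare adjacent ions: they are isoelectronic (18 e⁻) and Sc has more protons than Ca (21 vs 20), making Sc³⁺ smaller — yet in this decreasing list Sc³⁺ sits before Ca²⁺. Nothing else is reversed, so Sc³⁺ should move one place to the right.

Sc³⁺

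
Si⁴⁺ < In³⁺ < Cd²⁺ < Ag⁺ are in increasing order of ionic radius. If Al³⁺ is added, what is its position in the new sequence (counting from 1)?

2

Work out protons and electrons: Si⁴⁺ has 10 e⁻ (Z=14), Al³⁺ has 10 e⁻ (Z=13), In³⁺ has 46 e⁻ (Z=49), Cd²⁺ has 46 e⁻ (Z=48), Ag⁺ has 46 e⁻ (Z=47). Si⁴⁺ < Al³⁺ (isoelectronic, higher Z=14 is smaller); Al³⁺ < In³⁺ (same group, period 3 vs 5); In³⁺ < Cd²⁺ (both 46 e⁻, Z=49>48); Cd²⁺ < Ag⁺ (both 46 e⁻, Z=48>47).
The complete sequence is Si⁴⁺ < Al³⁺ < In³⁺ < Cd²⁺ < Ag⁺. Al³⁺ sits at position 2.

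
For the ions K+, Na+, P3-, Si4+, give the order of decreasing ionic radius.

P3- > K+ > Na+ > Si4+

Tabulating Z and e⁻: Si4+ has 10 e⁻ (Z=14), Na+ has 10 e⁻ (Z=11), K+ has 18 e⁻ (Z=19), P3- has 18 e⁻ (Z=15). Si4+ < Na+ (both 10 e⁻, Z=14>11); Na+ < K+ (same group, period 3 vs 4); K+ < P3- (isoelectronic, higher Z=19 is smaller).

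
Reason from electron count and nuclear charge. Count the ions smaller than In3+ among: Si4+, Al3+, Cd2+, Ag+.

2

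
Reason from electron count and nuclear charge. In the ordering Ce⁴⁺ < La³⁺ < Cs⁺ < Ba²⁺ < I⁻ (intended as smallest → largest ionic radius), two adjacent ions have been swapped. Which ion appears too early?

Cs⁺

The pair Cs⁺, Ba²⁺ is the wrong way round — they are isoelectronic (54 e⁻) and Ba has more protons than Cs (56 vs 55), making Ba²⁺ smaller. All other adjacent pairs agree with periodic trends, so Cs⁺ is the misplaced ion.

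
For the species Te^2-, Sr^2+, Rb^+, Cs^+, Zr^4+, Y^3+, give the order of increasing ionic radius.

Zr^4+ < Y^3+ < Sr^2+ < Rb^+ < Cs^+ < Te^2-

Electron counts and nuclear charges: Zr^4+ (Z=40, 36 e⁻), Y^3+ (Z=39, 36 e⁻), Sr^2+ (Z=38, 36 e⁻), Rb^+ (Z=37, 36 e⁻), Cs^+ (Z=55, 54 e⁻), Te^2- (Z=52, 54 e⁻). Zr^4+ < Y^3+ (both 36 e⁻, Z=40>39); Y^3+ < Sr^2+ (isoelectronic, higher Z=39 is smaller); Sr^2+ < Rb^+ (both 36 e⁻, Z=38>37); Rb^+ < Cs^+ (same group, 1 shell fewer); Cs^+ < Te^2- (isoelectronic, higher Z=55 is smaller).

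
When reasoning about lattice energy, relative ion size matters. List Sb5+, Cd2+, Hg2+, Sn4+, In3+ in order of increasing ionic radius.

First list Z and electron count for each: Sb5+: 46 e⁻, Z=51, Sn4+: 46 e⁻, Z=50, In3+: 46 e⁻, Z=49, Cd2+: 46 e⁻, Z=48, Hg2+: 78 e⁻, Z=80. Sb5+ < Sn4+ (isoelectronic, higher Z=51 is smaller); Sn4+ < In3+ (isoelectronic, higher Z=50 is smaller); In3+ < Cd2+ (isoelectronic, higher Z=49 is smaller); Cd2+ < Hg2+ (same group, 1 shell fewer).

Sb5+ < Sn4+ < In3+ < Cd2+ < Hg2+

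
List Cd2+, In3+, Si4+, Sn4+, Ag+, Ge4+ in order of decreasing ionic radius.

Ag+ > Cd2+ > In3+ > Sn4+ > Ge4+ > Si4+

Electron counts and nuclear charges: Si4+ has 10 e⁻ (Z=14), Ge4+ has 28 e⁻ (Z=32), Sn4+ has 46 e⁻ (Z=50), In3+ has 46 e⁻ (Z=49), Cd2+ has 46 e⁻ (Z=48), Ag+ has 46 e⁻ (Z=47). Si4+ < Ge4+ (same group, 1 shell fewer); Ge4+ < Sn4+ (same group, period 4 vs 5); Sn4+ < In3+ (isoelectronic, higher Z=50 is smaller); In3+ < Cd2+ (isoelectronic, higher Z=49 is smaller); Cd2+ < Ag+ (isoelectronic, higher Z=48 is smaller).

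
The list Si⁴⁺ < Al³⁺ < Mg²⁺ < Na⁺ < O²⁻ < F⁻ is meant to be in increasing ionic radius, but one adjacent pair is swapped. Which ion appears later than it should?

F⁻

Check each adjacent pair. O²⁻ and F⁻ are reversed: both have 10 electrons but Z(F)=9 > Z(O)=8, so F⁻ should be the smaller of the two. No other neighbouring pair contradicts the periodic trends, so F⁻ is the ion listed too late.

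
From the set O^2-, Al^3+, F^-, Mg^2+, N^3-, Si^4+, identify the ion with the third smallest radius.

Mg^2+

These species are isoelectronic with 10 electrons. The only difference is the number of protons: Si^4+ (Z=14), Al^3+ (Z=13), Mg^2+ (Z=12), F^- (Z=9), O^2- (Z=8), N^3- (Z=7). The strongest nuclear pull (Si^4+) gives the smallest ion.
That gives Si^4+ < Al^3+ < Mg^2+ < F^- < O^2- < N^3-. From the smallest end, number 3 is Mg^2+.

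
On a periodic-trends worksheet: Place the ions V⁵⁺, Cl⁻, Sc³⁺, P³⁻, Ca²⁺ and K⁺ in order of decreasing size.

P³⁻ > Cl⁻ > K⁺ > Ca²⁺ > Sc³⁺ > V⁵⁺

Isoelectronic series (18 e⁻ each). Size is set by nuclear charge: more protons means a smaller ion. V⁵⁺ (Z=23), Sc³⁺ (Z=21), Ca²⁺ (Z=20), K⁺ (Z=19), Cl⁻ (Z=17), P³⁻ (Z=15).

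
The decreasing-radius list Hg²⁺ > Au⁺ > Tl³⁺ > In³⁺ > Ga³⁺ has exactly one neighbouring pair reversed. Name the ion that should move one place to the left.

Au⁺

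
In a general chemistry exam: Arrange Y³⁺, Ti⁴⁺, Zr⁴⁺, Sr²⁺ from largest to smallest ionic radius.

First list Z and electron count for each: Ti⁴⁺ has 18 e⁻ (Z=22), Zr⁴⁺ has 36 e⁻ (Z=40), Y³⁺ has 36 e⁻ (Z=39), Sr²⁺ has 36 e⁻ (Z=38). Ti⁴⁺ < Zr⁴⁺ (same group, 1 shell fewer); Zr⁴⁺ < Y³⁺ (both 36 e⁻, Z=40>39); Y³⁺ < Sr²⁺ (both 36 e⁻, Z=39>38).

Sr²⁺ > Y³⁺ > Zr⁴⁺ > Ti⁴⁺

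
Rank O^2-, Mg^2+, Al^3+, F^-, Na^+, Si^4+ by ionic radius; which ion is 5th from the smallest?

These species are isoelectronic with 10 electrons. The only difference is the number of protons: Si^4+ (Z=14), Al^3+ (Z=13), Mg^2+ (Z=12), Na^+ (Z=11), F^- (Z=9), O^2- (Z=8). The strongest nuclear pull (Si^4+) gives the smallest ion.
That gives Si^4+ < Al^3+ < Mg^2+ < Na^+ < F^- < O^2-. From the smallest end, number 5 is F^-.

F^-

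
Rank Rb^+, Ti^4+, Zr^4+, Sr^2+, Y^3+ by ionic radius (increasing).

Ti^4+ < Zr^4+ < Y^3+ < Sr^2+ < Rb^+

Work out protons and electrons: Ti^4+: 18 e⁻, Z=22, Zr^4+: 36 e⁻, Z=40, Y^3+: 36 e⁻, Z=39, Sr^2+: 36 e⁻, Z=38, Rb^+: 36 e⁻, Z=37. Ti^4+ < Zr^4+ (same group, 1 shell fewer); Zr^4+ < Y^3+ (both 36 e⁻, Z=40>39); Y^3+ < Sr^2+ (isoelectronic, higher Z=39 is smaller); Sr^2+ < Rb^+ (isoelectronic, higher Z=38 is smaller).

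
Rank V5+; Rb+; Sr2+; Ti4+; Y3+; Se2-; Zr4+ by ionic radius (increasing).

V5+ < Ti4+ < Zr4+ < Y3+ < Sr2+ < Rb+ < Se2-

V5+ has 18 e⁻ (Z=23), Ti4+ has 18 e⁻ (Z=22), Zr4+ has 36 e⁻ (Z=40), Y3+ has 36 e⁻ (Z=39), Sr2+ has 36 e⁻ (Z=38), Rb+ has 36 e⁻ (Z=37), Se2- has 36 e⁻ (Z=34). V5+ < Ti4+ (isoelectronic, higher Z=23 is smaller); Ti4+ < Zr4+ (same group, period 4 vs 5); Zr4+ < Y3+ (isoelectronic, higher Z=40 is smaller); Y3+ < Sr2+ (isoelectronic, higher Z=39 is smaller); Sr2+ < Rb+ (both 36 e⁻, Z=38>37); Rb+ < Se2- (both 36 e⁻, Z=37>34).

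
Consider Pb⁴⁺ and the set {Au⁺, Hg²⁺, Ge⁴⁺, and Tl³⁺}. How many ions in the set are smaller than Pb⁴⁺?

1

First list Z and electron count for each: Ge⁴⁺ has 28 e⁻ (Z=32), Pb⁴⁺ has 78 e⁻ (Z=82), Tl³⁺ has 78 e⁻ (Z=81), Hg²⁺ has 78 e⁻ (Z=80), Au⁺ has 78 e⁻ (Z=79). Ge⁴⁺ < Pb⁴⁺ (same group, 2 shells fewer); Pb⁴⁺ < Tl³⁺ (both 78 e⁻, Z=82>81); Tl³⁺ < Hg²⁺ (both 78 e⁻, Z=81>80); Hg²⁺ < Au⁺ (isoelectronic, higher Z=80 is smaller).
Relative to Pb⁴⁺, the ions that are smaller are Ge⁴⁺. That's 1.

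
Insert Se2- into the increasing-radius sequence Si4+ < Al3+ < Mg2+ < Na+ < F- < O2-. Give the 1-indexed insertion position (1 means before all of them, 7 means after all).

7

Work out protons and electrons: Si4+: 10 e⁻, Z=14, Al3+: 10 e⁻, Z=13, Mg2+: 10 e⁻, Z=12, Na+: 10 e⁻, Z=11, F-: 10 e⁻, Z=9, O2-: 10 e⁻, Z=8, Se2-: 36 e⁻, Z=34. Si4+ < Al3+ (isoelectronic, higher Z=14 is smaller); Al3+ < Mg2+ (isoelectronic, higher Z=13 is smaller); Mg2+ < Na+ (isoelectronic, higher Z=12 is smaller); Na+ < F- (isoelectronic, higher Z=11 is smaller); F- < O2- (isoelectronic, higher Z=9 is smaller); O2- < Se2- (same group, 2 shells fewer).
The complete sequence is Si4+ < Al3+ < Mg2+ < Na+ < F- < O2- < Se2-. Se2- sits at position 7.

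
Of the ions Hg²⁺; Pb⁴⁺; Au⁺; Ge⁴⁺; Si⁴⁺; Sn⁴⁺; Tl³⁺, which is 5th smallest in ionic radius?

Tl³⁺

Work out protons and electrons: Si⁴⁺ has 10 e⁻ (Z=14), Ge⁴⁺ has 28 e⁻ (Z=32), Sn⁴⁺ has 46 e⁻ (Z=50), Pb⁴⁺ has 78 e⁻ (Z=82), Tl³⁺ has 78 e⁻ (Z=81), Hg²⁺ has 78 e⁻ (Z=80), Au⁺ has 78 e⁻ (Z=79). Si⁴⁺ < Ge⁴⁺ (same group, 1 shell fewer); Ge⁴⁺ < Sn⁴⁺ (same group, 1 shell fewer); Sn⁴⁺ < Pb⁴⁺ (same group, 1 shell fewer); Pb⁴⁺ < Tl³⁺ (isoelectronic, higher Z=82 is smaller); Tl³⁺ < Hg²⁺ (both 78 e⁻, Z=81>80); Hg²⁺ < Au⁺ (isoelectronic, higher Z=80 is smaller).
Full ascending order: Si⁴⁺ < Ge⁴⁺ < Sn⁴⁺ < Pb⁴⁺ < Tl³⁺ < Hg²⁺ < Au⁺. Counting from the smallest, position 5 is Tl³⁺.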